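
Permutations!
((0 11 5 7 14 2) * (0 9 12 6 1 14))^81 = (0 11 5 7)(1 9)(2 6)(12 14)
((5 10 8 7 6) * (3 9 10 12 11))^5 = (3 6 9 5 10 12 8 11 7) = ((3 9 10 8 7 6 5 12 11))^5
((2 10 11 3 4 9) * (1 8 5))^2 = ((1 8 5)(2 10 11 3 4 9))^2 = (1 5 8)(2 11 4)(3 9 10)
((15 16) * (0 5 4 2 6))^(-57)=((0 5 4 2 6)(15 16))^(-57)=(0 2 5 6 4)(15 16)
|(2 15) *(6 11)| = 2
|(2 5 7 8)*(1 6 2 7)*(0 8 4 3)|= |(0 8 7 4 3)(1 6 2 5)|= 20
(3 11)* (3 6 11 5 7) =(3 5 7)(6 11) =[0, 1, 2, 5, 4, 7, 11, 3, 8, 9, 10, 6]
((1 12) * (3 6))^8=(12)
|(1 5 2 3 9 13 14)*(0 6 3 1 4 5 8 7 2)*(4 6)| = 60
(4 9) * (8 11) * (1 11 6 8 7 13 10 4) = [0, 11, 2, 3, 9, 5, 8, 13, 6, 1, 4, 7, 12, 10] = (1 11 7 13 10 4 9)(6 8)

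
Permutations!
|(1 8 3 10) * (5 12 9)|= |(1 8 3 10)(5 12 9)|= 12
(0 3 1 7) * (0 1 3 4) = [4, 7, 2, 3, 0, 5, 6, 1] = (0 4)(1 7)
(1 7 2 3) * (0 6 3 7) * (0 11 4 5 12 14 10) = [6, 11, 7, 1, 5, 12, 3, 2, 8, 9, 0, 4, 14, 13, 10] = (0 6 3 1 11 4 5 12 14 10)(2 7)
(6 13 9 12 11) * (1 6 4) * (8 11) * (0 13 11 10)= (0 13 9 12 8 10)(1 6 11 4)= [13, 6, 2, 3, 1, 5, 11, 7, 10, 12, 0, 4, 8, 9]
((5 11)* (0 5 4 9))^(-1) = ((0 5 11 4 9))^(-1) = (0 9 4 11 5)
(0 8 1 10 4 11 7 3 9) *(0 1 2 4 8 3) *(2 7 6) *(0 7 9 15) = (0 3 15)(1 10 8 9)(2 4 11 6) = [3, 10, 4, 15, 11, 5, 2, 7, 9, 1, 8, 6, 12, 13, 14, 0]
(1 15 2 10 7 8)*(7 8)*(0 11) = (0 11)(1 15 2 10 8) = [11, 15, 10, 3, 4, 5, 6, 7, 1, 9, 8, 0, 12, 13, 14, 2]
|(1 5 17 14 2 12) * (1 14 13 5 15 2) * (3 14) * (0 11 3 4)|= 9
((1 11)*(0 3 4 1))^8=((0 3 4 1 11))^8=(0 1 3 11 4)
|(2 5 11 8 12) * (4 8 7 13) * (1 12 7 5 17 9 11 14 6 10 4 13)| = 13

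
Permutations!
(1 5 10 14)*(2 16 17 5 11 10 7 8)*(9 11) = (1 9 11 10 14)(2 16 17 5 7 8) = [0, 9, 16, 3, 4, 7, 6, 8, 2, 11, 14, 10, 12, 13, 1, 15, 17, 5]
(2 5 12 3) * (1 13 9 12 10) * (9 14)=(1 13 14 9 12 3 2 5 10)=[0, 13, 5, 2, 4, 10, 6, 7, 8, 12, 1, 11, 3, 14, 9]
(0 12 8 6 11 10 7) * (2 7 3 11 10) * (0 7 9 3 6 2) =(0 12 8 2 9 3 11)(6 10) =[12, 1, 9, 11, 4, 5, 10, 7, 2, 3, 6, 0, 8]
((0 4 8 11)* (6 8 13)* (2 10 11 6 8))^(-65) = ((0 4 13 8 6 2 10 11))^(-65) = (0 11 10 2 6 8 13 4)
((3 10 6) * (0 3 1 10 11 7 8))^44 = (0 8 7 11 3)(1 6 10)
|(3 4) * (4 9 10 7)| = |(3 9 10 7 4)| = 5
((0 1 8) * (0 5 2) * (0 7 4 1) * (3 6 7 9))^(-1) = (1 4 7 6 3 9 2 5 8)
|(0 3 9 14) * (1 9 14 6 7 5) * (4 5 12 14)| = 10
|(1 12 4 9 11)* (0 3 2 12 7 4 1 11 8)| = |(0 3 2 12 1 7 4 9 8)| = 9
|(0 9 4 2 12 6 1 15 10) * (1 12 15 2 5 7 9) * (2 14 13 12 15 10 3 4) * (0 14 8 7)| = 15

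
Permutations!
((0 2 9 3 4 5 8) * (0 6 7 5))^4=((0 2 9 3 4)(5 8 6 7))^4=(0 4 3 9 2)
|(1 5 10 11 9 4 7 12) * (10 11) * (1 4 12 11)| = 10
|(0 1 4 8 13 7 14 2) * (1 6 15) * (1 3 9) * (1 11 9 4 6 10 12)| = |(0 10 12 1 6 15 3 4 8 13 7 14 2)(9 11)| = 26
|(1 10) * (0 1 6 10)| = 2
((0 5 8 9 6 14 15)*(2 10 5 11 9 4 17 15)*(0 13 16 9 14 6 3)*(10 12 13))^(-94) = (0 13 11 16 14 9 2 3 12)(4 15 5)(8 17 10)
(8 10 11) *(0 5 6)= (0 5 6)(8 10 11)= [5, 1, 2, 3, 4, 6, 0, 7, 10, 9, 11, 8]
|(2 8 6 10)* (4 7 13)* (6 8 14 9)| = 15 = |(2 14 9 6 10)(4 7 13)|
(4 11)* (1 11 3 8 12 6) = (1 11 4 3 8 12 6) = [0, 11, 2, 8, 3, 5, 1, 7, 12, 9, 10, 4, 6]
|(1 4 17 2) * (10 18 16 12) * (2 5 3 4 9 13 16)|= 8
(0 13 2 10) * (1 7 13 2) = [2, 7, 10, 3, 4, 5, 6, 13, 8, 9, 0, 11, 12, 1] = (0 2 10)(1 7 13)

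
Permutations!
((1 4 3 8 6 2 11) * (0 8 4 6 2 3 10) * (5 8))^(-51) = (0 10 4 3 6 1 11 2 8 5) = ((0 5 8 2 11 1 6 3 4 10))^(-51)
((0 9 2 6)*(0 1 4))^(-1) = (0 4 1 6 2 9)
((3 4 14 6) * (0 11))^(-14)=((0 11)(3 4 14 6))^(-14)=(3 14)(4 6)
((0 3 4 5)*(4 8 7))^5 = ((0 3 8 7 4 5))^5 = (0 5 4 7 8 3)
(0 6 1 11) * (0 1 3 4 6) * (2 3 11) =[0, 2, 3, 4, 6, 5, 11, 7, 8, 9, 10, 1] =(1 2 3 4 6 11)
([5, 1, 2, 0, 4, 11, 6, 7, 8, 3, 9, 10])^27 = [10, 1, 2, 11, 4, 9, 6, 7, 8, 5, 0, 3]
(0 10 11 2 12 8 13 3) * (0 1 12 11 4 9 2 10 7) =[7, 12, 11, 1, 9, 5, 6, 0, 13, 2, 4, 10, 8, 3] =(0 7)(1 12 8 13 3)(2 11 10 4 9)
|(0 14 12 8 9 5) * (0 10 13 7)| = |(0 14 12 8 9 5 10 13 7)| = 9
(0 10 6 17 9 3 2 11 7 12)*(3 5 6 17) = (0 10 17 9 5 6 3 2 11 7 12) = [10, 1, 11, 2, 4, 6, 3, 12, 8, 5, 17, 7, 0, 13, 14, 15, 16, 9]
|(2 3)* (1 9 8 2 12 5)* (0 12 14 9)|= |(0 12 5 1)(2 3 14 9 8)|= 20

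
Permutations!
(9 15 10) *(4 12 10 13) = (4 12 10 9 15 13) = [0, 1, 2, 3, 12, 5, 6, 7, 8, 15, 9, 11, 10, 4, 14, 13]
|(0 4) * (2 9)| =|(0 4)(2 9)| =2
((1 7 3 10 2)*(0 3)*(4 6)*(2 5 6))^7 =(0 1 4 5 3 7 2 6 10)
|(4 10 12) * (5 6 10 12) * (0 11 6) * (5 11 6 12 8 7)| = 9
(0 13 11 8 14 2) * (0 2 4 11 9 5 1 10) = (0 13 9 5 1 10)(4 11 8 14) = [13, 10, 2, 3, 11, 1, 6, 7, 14, 5, 0, 8, 12, 9, 4]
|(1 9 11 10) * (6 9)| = 5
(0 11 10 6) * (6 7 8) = [11, 1, 2, 3, 4, 5, 0, 8, 6, 9, 7, 10] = (0 11 10 7 8 6)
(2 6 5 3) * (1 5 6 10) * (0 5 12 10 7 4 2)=(0 5 3)(1 12 10)(2 7 4)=[5, 12, 7, 0, 2, 3, 6, 4, 8, 9, 1, 11, 10]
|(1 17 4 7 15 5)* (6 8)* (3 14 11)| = 6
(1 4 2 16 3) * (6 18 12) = (1 4 2 16 3)(6 18 12) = [0, 4, 16, 1, 2, 5, 18, 7, 8, 9, 10, 11, 6, 13, 14, 15, 3, 17, 12]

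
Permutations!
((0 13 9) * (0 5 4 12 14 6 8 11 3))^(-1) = ((0 13 9 5 4 12 14 6 8 11 3))^(-1) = (0 3 11 8 6 14 12 4 5 9 13)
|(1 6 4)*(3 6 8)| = 5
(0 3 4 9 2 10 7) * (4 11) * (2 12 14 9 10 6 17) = (0 3 11 4 10 7)(2 6 17)(9 12 14) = [3, 1, 6, 11, 10, 5, 17, 0, 8, 12, 7, 4, 14, 13, 9, 15, 16, 2]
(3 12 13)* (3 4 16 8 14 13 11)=[0, 1, 2, 12, 16, 5, 6, 7, 14, 9, 10, 3, 11, 4, 13, 15, 8]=(3 12 11)(4 16 8 14 13)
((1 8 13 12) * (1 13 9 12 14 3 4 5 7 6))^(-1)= (1 6 7 5 4 3 14 13 12 9 8)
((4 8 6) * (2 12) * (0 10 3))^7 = (0 10 3)(2 12)(4 8 6)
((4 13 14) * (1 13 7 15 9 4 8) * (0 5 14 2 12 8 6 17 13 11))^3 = ((0 5 14 6 17 13 2 12 8 1 11)(4 7 15 9))^3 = (0 6 2 1 5 17 12 11 14 13 8)(4 9 15 7)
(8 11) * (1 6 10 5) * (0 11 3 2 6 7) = (0 11 8 3 2 6 10 5 1 7) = [11, 7, 6, 2, 4, 1, 10, 0, 3, 9, 5, 8]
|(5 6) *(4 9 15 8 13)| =|(4 9 15 8 13)(5 6)| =10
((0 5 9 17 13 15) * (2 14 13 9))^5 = (0 15 13 14 2 5)(9 17)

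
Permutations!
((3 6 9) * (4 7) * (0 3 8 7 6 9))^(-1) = (0 6 4 7 8 9 3)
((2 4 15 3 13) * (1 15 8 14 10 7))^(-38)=((1 15 3 13 2 4 8 14 10 7))^(-38)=(1 3 2 8 10)(4 14 7 15 13)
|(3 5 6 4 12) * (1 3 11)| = |(1 3 5 6 4 12 11)| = 7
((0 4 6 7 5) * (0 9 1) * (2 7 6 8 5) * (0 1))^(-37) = (0 5 4 9 8)(2 7)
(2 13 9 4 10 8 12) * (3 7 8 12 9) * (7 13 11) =(2 11 7 8 9 4 10 12)(3 13) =[0, 1, 11, 13, 10, 5, 6, 8, 9, 4, 12, 7, 2, 3]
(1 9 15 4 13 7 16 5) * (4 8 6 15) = [0, 9, 2, 3, 13, 1, 15, 16, 6, 4, 10, 11, 12, 7, 14, 8, 5] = (1 9 4 13 7 16 5)(6 15 8)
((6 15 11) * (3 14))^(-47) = (3 14)(6 15 11)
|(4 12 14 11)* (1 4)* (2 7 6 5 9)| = |(1 4 12 14 11)(2 7 6 5 9)| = 5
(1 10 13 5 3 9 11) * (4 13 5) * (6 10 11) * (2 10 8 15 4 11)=(1 2 10 5 3 9 6 8 15 4 13 11)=[0, 2, 10, 9, 13, 3, 8, 7, 15, 6, 5, 1, 12, 11, 14, 4]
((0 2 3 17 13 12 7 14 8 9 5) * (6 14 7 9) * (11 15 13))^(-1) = (0 5 9 12 13 15 11 17 3 2)(6 8 14)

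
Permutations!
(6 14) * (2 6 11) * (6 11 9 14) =(2 11)(9 14) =[0, 1, 11, 3, 4, 5, 6, 7, 8, 14, 10, 2, 12, 13, 9]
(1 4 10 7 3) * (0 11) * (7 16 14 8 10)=[11, 4, 2, 1, 7, 5, 6, 3, 10, 9, 16, 0, 12, 13, 8, 15, 14]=(0 11)(1 4 7 3)(8 10 16 14)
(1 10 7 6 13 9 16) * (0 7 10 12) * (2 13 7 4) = (0 4 2 13 9 16 1 12)(6 7) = [4, 12, 13, 3, 2, 5, 7, 6, 8, 16, 10, 11, 0, 9, 14, 15, 1]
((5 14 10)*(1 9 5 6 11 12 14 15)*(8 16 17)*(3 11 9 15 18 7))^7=((1 15)(3 11 12 14 10 6 9 5 18 7)(8 16 17))^7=(1 15)(3 5 10 11 18 6 12 7 9 14)(8 16 17)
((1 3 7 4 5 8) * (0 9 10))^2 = ((0 9 10)(1 3 7 4 5 8))^2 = (0 10 9)(1 7 5)(3 4 8)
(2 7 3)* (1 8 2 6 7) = (1 8 2)(3 6 7) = [0, 8, 1, 6, 4, 5, 7, 3, 2]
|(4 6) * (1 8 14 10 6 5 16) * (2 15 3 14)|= 11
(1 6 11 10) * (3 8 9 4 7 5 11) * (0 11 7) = (0 11 10 1 6 3 8 9 4)(5 7) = [11, 6, 2, 8, 0, 7, 3, 5, 9, 4, 1, 10]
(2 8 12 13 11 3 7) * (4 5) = [0, 1, 8, 7, 5, 4, 6, 2, 12, 9, 10, 3, 13, 11] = (2 8 12 13 11 3 7)(4 5)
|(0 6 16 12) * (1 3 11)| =|(0 6 16 12)(1 3 11)| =12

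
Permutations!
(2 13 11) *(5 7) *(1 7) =(1 7 5)(2 13 11) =[0, 7, 13, 3, 4, 1, 6, 5, 8, 9, 10, 2, 12, 11]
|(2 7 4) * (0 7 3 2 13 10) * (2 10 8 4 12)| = 6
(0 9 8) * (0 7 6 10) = (0 9 8 7 6 10) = [9, 1, 2, 3, 4, 5, 10, 6, 7, 8, 0]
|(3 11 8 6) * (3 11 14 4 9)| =12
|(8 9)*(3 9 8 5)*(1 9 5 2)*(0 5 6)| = |(0 5 3 6)(1 9 2)| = 12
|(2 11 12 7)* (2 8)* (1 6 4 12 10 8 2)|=9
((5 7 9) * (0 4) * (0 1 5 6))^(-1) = (0 6 9 7 5 1 4)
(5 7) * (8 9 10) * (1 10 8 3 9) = (1 10 3 9 8)(5 7) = [0, 10, 2, 9, 4, 7, 6, 5, 1, 8, 3]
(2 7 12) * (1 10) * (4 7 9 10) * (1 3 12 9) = (1 4 7 9 10 3 12 2) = [0, 4, 1, 12, 7, 5, 6, 9, 8, 10, 3, 11, 2]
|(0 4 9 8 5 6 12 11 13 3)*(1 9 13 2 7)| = 36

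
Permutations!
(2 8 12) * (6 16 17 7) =(2 8 12)(6 16 17 7) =[0, 1, 8, 3, 4, 5, 16, 6, 12, 9, 10, 11, 2, 13, 14, 15, 17, 7]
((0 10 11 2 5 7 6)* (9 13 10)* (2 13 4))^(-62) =(0 9 4 2 5 7 6)(10 11 13)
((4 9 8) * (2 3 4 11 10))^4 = ((2 3 4 9 8 11 10))^4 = (2 8 3 11 4 10 9)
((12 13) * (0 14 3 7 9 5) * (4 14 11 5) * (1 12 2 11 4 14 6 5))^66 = (0 6)(1 12 13 2 11)(3 9)(4 5)(7 14)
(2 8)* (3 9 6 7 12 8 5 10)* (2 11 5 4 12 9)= (2 4 12 8 11 5 10 3)(6 7 9)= [0, 1, 4, 2, 12, 10, 7, 9, 11, 6, 3, 5, 8]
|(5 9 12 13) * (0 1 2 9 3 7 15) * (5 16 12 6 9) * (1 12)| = 10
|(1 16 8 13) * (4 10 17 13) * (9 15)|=|(1 16 8 4 10 17 13)(9 15)|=14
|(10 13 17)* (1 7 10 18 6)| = 7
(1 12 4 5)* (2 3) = (1 12 4 5)(2 3) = [0, 12, 3, 2, 5, 1, 6, 7, 8, 9, 10, 11, 4]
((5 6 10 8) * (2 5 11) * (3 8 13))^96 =(13)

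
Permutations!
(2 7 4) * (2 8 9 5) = (2 7 4 8 9 5) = [0, 1, 7, 3, 8, 2, 6, 4, 9, 5]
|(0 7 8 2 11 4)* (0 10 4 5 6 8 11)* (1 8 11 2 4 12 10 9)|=|(0 7 2)(1 8 4 9)(5 6 11)(10 12)|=12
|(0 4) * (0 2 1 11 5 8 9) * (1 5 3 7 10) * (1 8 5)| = 10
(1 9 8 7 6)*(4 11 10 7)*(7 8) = [0, 9, 2, 3, 11, 5, 1, 6, 4, 7, 8, 10] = (1 9 7 6)(4 11 10 8)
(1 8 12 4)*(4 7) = (1 8 12 7 4) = [0, 8, 2, 3, 1, 5, 6, 4, 12, 9, 10, 11, 7]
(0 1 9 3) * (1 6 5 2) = (0 6 5 2 1 9 3) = [6, 9, 1, 0, 4, 2, 5, 7, 8, 3]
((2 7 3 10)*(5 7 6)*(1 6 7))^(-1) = ((1 6 5)(2 7 3 10))^(-1) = (1 5 6)(2 10 3 7)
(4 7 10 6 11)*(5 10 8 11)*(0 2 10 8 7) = (0 2 10 6 5 8 11 4) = [2, 1, 10, 3, 0, 8, 5, 7, 11, 9, 6, 4]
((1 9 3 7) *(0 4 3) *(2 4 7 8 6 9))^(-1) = (0 9 6 8 3 4 2 1 7)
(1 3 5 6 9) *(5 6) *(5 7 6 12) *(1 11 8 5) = (1 3 12)(5 7 6 9 11 8) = [0, 3, 2, 12, 4, 7, 9, 6, 5, 11, 10, 8, 1]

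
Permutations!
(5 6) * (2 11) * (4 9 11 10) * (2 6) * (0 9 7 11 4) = (0 9 4 7 11 6 5 2 10) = [9, 1, 10, 3, 7, 2, 5, 11, 8, 4, 0, 6]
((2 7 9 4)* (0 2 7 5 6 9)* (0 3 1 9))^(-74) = (0 5)(1 9 4 7 3)(2 6) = ((0 2 5 6)(1 9 4 7 3))^(-74)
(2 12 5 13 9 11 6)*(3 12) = (2 3 12 5 13 9 11 6) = [0, 1, 3, 12, 4, 13, 2, 7, 8, 11, 10, 6, 5, 9]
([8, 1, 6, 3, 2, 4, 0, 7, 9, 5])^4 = [4, 1, 9, 3, 8, 0, 5, 7, 2, 6]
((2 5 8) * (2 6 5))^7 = ((5 8 6))^7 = (5 8 6)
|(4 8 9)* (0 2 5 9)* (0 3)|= 7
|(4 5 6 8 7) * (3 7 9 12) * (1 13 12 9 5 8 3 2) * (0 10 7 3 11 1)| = |(0 10 7 4 8 5 6 11 1 13 12 2)| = 12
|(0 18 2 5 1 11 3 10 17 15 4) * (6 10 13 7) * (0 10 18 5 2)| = 36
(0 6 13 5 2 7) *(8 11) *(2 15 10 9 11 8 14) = (0 6 13 5 15 10 9 11 14 2 7) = [6, 1, 7, 3, 4, 15, 13, 0, 8, 11, 9, 14, 12, 5, 2, 10]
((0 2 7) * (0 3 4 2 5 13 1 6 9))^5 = ((0 5 13 1 6 9)(2 7 3 4))^5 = (0 9 6 1 13 5)(2 7 3 4)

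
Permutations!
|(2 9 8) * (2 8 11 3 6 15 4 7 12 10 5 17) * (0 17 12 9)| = |(0 17 2)(3 6 15 4 7 9 11)(5 12 10)| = 21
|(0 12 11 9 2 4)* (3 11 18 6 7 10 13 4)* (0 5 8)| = 20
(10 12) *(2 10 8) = (2 10 12 8) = [0, 1, 10, 3, 4, 5, 6, 7, 2, 9, 12, 11, 8]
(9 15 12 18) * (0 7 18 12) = [7, 1, 2, 3, 4, 5, 6, 18, 8, 15, 10, 11, 12, 13, 14, 0, 16, 17, 9] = (0 7 18 9 15)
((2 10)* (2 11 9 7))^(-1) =((2 10 11 9 7))^(-1) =(2 7 9 11 10)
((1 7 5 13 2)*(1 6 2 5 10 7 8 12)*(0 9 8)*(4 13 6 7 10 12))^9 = ((0 9 8 4 13 5 6 2 7 12 1))^9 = (0 12 2 5 4 9 1 7 6 13 8)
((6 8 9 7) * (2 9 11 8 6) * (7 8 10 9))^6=(8 10)(9 11)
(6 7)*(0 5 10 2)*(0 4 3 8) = (0 5 10 2 4 3 8)(6 7) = [5, 1, 4, 8, 3, 10, 7, 6, 0, 9, 2]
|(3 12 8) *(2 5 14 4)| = 12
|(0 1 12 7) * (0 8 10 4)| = 7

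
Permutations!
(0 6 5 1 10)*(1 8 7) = [6, 10, 2, 3, 4, 8, 5, 1, 7, 9, 0] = (0 6 5 8 7 1 10)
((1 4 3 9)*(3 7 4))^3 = ((1 3 9)(4 7))^3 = (9)(4 7)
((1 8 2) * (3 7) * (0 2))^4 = ((0 2 1 8)(3 7))^4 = (8)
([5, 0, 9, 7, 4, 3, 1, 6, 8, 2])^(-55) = (0 1 6 7 3 5)(2 9)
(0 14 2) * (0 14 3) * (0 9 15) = (0 3 9 15)(2 14) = [3, 1, 14, 9, 4, 5, 6, 7, 8, 15, 10, 11, 12, 13, 2, 0]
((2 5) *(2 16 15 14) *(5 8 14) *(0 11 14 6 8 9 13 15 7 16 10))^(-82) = (16)(0 10 5 15 13 9 2 14 11)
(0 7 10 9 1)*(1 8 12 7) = (0 1)(7 10 9 8 12) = [1, 0, 2, 3, 4, 5, 6, 10, 12, 8, 9, 11, 7]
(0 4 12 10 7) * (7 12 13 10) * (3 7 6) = (0 4 13 10 12 6 3 7) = [4, 1, 2, 7, 13, 5, 3, 0, 8, 9, 12, 11, 6, 10]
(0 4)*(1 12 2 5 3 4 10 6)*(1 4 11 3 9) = (0 10 6 4)(1 12 2 5 9)(3 11) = [10, 12, 5, 11, 0, 9, 4, 7, 8, 1, 6, 3, 2]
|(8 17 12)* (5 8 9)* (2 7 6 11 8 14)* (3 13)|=10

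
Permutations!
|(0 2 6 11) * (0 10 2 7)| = |(0 7)(2 6 11 10)| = 4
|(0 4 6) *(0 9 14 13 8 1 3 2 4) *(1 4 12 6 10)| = 11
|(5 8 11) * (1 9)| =|(1 9)(5 8 11)| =6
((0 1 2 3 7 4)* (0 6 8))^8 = (8)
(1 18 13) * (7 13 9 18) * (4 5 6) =[0, 7, 2, 3, 5, 6, 4, 13, 8, 18, 10, 11, 12, 1, 14, 15, 16, 17, 9] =(1 7 13)(4 5 6)(9 18)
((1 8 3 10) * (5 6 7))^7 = (1 10 3 8)(5 6 7)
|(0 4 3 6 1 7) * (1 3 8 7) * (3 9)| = 12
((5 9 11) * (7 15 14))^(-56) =((5 9 11)(7 15 14))^(-56) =(5 9 11)(7 15 14)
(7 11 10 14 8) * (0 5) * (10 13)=[5, 1, 2, 3, 4, 0, 6, 11, 7, 9, 14, 13, 12, 10, 8]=(0 5)(7 11 13 10 14 8)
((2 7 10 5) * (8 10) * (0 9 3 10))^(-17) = (0 8 7 2 5 10 3 9)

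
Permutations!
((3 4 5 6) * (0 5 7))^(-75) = (0 3)(4 5)(6 7)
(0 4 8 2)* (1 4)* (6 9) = (0 1 4 8 2)(6 9) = [1, 4, 0, 3, 8, 5, 9, 7, 2, 6]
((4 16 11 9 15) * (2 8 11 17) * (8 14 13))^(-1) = (2 17 16 4 15 9 11 8 13 14)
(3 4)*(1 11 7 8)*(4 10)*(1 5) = [0, 11, 2, 10, 3, 1, 6, 8, 5, 9, 4, 7] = (1 11 7 8 5)(3 10 4)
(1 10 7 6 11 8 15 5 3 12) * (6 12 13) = (1 10 7 12)(3 13 6 11 8 15 5) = [0, 10, 2, 13, 4, 3, 11, 12, 15, 9, 7, 8, 1, 6, 14, 5]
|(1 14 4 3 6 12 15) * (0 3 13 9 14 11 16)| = 8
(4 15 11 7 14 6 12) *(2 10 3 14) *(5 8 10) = [0, 1, 5, 14, 15, 8, 12, 2, 10, 9, 3, 7, 4, 13, 6, 11] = (2 5 8 10 3 14 6 12 4 15 11 7)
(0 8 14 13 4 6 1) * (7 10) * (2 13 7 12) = [8, 0, 13, 3, 6, 5, 1, 10, 14, 9, 12, 11, 2, 4, 7] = (0 8 14 7 10 12 2 13 4 6 1)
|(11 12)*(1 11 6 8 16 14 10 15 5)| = 10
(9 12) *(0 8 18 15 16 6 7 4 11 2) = (0 8 18 15 16 6 7 4 11 2)(9 12) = [8, 1, 0, 3, 11, 5, 7, 4, 18, 12, 10, 2, 9, 13, 14, 16, 6, 17, 15]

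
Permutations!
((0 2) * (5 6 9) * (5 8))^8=(9)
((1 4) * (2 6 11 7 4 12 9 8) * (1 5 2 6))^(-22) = (1 5 7 6 9)(2 4 11 8 12)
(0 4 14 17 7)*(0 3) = [4, 1, 2, 0, 14, 5, 6, 3, 8, 9, 10, 11, 12, 13, 17, 15, 16, 7] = (0 4 14 17 7 3)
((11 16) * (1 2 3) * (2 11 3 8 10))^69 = ((1 11 16 3)(2 8 10))^69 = (1 11 16 3)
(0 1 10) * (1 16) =(0 16 1 10) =[16, 10, 2, 3, 4, 5, 6, 7, 8, 9, 0, 11, 12, 13, 14, 15, 1]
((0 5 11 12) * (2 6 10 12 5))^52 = (0 6 12 2 10)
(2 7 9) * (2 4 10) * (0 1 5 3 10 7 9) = (0 1 5 3 10 2 9 4 7) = [1, 5, 9, 10, 7, 3, 6, 0, 8, 4, 2]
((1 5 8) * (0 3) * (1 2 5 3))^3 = (8)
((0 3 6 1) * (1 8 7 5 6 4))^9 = (0 3 4 1)(5 6 8 7)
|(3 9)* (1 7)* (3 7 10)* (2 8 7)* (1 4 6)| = |(1 10 3 9 2 8 7 4 6)| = 9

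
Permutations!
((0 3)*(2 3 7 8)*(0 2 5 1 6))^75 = ((0 7 8 5 1 6)(2 3))^75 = (0 5)(1 7)(2 3)(6 8)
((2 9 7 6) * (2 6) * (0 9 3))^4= (0 3 2 7 9)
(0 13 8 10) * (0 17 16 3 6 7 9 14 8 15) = (0 13 15)(3 6 7 9 14 8 10 17 16) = [13, 1, 2, 6, 4, 5, 7, 9, 10, 14, 17, 11, 12, 15, 8, 0, 3, 16]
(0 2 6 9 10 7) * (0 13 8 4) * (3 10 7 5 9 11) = (0 2 6 11 3 10 5 9 7 13 8 4) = [2, 1, 6, 10, 0, 9, 11, 13, 4, 7, 5, 3, 12, 8]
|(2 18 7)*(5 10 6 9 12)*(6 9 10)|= |(2 18 7)(5 6 10 9 12)|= 15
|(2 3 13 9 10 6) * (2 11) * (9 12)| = |(2 3 13 12 9 10 6 11)| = 8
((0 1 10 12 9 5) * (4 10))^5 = ((0 1 4 10 12 9 5))^5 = (0 9 10 1 5 12 4)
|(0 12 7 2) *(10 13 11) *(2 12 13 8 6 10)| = |(0 13 11 2)(6 10 8)(7 12)| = 12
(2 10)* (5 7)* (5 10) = [0, 1, 5, 3, 4, 7, 6, 10, 8, 9, 2] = (2 5 7 10)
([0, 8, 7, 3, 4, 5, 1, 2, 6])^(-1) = [0, 6, 7, 3, 4, 5, 8, 2, 1]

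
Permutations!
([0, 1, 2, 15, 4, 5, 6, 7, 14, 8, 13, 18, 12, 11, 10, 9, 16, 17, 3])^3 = [0, 1, 2, 8, 4, 5, 6, 7, 13, 10, 18, 15, 12, 3, 11, 14, 16, 17, 9]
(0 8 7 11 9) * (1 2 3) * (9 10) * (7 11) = (0 8 11 10 9)(1 2 3) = [8, 2, 3, 1, 4, 5, 6, 7, 11, 0, 9, 10]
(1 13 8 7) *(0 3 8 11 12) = (0 3 8 7 1 13 11 12) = [3, 13, 2, 8, 4, 5, 6, 1, 7, 9, 10, 12, 0, 11]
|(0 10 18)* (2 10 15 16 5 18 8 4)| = 20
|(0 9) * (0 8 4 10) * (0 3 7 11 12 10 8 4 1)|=|(0 9 4 8 1)(3 7 11 12 10)|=5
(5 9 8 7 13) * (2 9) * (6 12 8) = (2 9 6 12 8 7 13 5) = [0, 1, 9, 3, 4, 2, 12, 13, 7, 6, 10, 11, 8, 5]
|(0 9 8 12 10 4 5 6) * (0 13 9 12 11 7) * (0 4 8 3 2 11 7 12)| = |(2 11 12 10 8 7 4 5 6 13 9 3)| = 12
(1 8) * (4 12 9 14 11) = (1 8)(4 12 9 14 11) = [0, 8, 2, 3, 12, 5, 6, 7, 1, 14, 10, 4, 9, 13, 11]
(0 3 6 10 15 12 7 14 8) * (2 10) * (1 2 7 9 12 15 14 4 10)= [3, 2, 1, 6, 10, 5, 7, 4, 0, 12, 14, 11, 9, 13, 8, 15]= (15)(0 3 6 7 4 10 14 8)(1 2)(9 12)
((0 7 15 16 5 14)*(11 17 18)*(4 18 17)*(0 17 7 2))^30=((0 2)(4 18 11)(5 14 17 7 15 16))^30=(18)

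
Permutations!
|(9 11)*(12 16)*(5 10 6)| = |(5 10 6)(9 11)(12 16)| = 6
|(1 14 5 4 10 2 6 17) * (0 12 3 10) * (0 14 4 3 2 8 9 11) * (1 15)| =|(0 12 2 6 17 15 1 4 14 5 3 10 8 9 11)| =15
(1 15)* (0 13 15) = (0 13 15 1) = [13, 0, 2, 3, 4, 5, 6, 7, 8, 9, 10, 11, 12, 15, 14, 1]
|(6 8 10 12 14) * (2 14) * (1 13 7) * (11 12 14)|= |(1 13 7)(2 11 12)(6 8 10 14)|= 12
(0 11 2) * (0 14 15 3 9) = (0 11 2 14 15 3 9) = [11, 1, 14, 9, 4, 5, 6, 7, 8, 0, 10, 2, 12, 13, 15, 3]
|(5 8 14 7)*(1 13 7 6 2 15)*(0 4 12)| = 9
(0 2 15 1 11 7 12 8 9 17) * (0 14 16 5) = (0 2 15 1 11 7 12 8 9 17 14 16 5) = [2, 11, 15, 3, 4, 0, 6, 12, 9, 17, 10, 7, 8, 13, 16, 1, 5, 14]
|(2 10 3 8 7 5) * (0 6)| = 6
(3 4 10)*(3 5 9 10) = (3 4)(5 9 10) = [0, 1, 2, 4, 3, 9, 6, 7, 8, 10, 5]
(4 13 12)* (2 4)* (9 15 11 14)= (2 4 13 12)(9 15 11 14)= [0, 1, 4, 3, 13, 5, 6, 7, 8, 15, 10, 14, 2, 12, 9, 11]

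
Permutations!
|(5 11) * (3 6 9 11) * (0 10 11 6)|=|(0 10 11 5 3)(6 9)|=10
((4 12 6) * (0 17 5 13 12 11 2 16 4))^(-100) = (0 5 12)(6 17 13)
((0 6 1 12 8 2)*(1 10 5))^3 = ((0 6 10 5 1 12 8 2))^3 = (0 5 8 6 1 2 10 12)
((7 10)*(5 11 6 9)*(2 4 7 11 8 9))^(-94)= (2 7 11)(4 10 6)(5 9 8)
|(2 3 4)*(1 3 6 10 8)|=7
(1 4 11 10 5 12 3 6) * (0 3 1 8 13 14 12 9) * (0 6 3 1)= (0 1 4 11 10 5 9 6 8 13 14 12)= [1, 4, 2, 3, 11, 9, 8, 7, 13, 6, 5, 10, 0, 14, 12]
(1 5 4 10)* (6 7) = (1 5 4 10)(6 7) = [0, 5, 2, 3, 10, 4, 7, 6, 8, 9, 1]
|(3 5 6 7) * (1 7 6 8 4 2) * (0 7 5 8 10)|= |(0 7 3 8 4 2 1 5 10)|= 9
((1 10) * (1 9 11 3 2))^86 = (1 9 3)(2 10 11)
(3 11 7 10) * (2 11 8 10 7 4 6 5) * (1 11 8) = (1 11 4 6 5 2 8 10 3) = [0, 11, 8, 1, 6, 2, 5, 7, 10, 9, 3, 4]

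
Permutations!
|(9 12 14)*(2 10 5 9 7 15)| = |(2 10 5 9 12 14 7 15)| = 8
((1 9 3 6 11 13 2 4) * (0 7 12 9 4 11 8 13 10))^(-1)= (0 10 11 2 13 8 6 3 9 12 7)(1 4)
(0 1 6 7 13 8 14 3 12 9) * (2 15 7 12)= [1, 6, 15, 2, 4, 5, 12, 13, 14, 0, 10, 11, 9, 8, 3, 7]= (0 1 6 12 9)(2 15 7 13 8 14 3)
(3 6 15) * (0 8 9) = (0 8 9)(3 6 15) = [8, 1, 2, 6, 4, 5, 15, 7, 9, 0, 10, 11, 12, 13, 14, 3]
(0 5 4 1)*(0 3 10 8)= (0 5 4 1 3 10 8)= [5, 3, 2, 10, 1, 4, 6, 7, 0, 9, 8]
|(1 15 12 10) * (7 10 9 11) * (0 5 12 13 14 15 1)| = |(0 5 12 9 11 7 10)(13 14 15)| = 21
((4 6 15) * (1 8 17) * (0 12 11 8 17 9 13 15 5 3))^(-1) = (0 3 5 6 4 15 13 9 8 11 12)(1 17)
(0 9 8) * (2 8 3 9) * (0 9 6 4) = [2, 1, 8, 6, 0, 5, 4, 7, 9, 3] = (0 2 8 9 3 6 4)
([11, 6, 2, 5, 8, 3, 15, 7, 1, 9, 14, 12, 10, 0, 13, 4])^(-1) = [13, 8, 2, 5, 15, 3, 1, 7, 4, 9, 12, 0, 11, 14, 10, 6]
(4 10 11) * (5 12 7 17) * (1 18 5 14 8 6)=[0, 18, 2, 3, 10, 12, 1, 17, 6, 9, 11, 4, 7, 13, 8, 15, 16, 14, 5]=(1 18 5 12 7 17 14 8 6)(4 10 11)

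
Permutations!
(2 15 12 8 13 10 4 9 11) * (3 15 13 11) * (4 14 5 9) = (2 13 10 14 5 9 3 15 12 8 11) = [0, 1, 13, 15, 4, 9, 6, 7, 11, 3, 14, 2, 8, 10, 5, 12]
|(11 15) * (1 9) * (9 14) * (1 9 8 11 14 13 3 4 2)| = 20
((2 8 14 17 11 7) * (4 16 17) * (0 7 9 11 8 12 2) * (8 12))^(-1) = ((0 7)(2 8 14 4 16 17 12)(9 11))^(-1) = (0 7)(2 12 17 16 4 14 8)(9 11)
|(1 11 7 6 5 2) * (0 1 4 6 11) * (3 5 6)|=|(0 1)(2 4 3 5)(7 11)|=4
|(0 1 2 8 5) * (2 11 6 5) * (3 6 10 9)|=8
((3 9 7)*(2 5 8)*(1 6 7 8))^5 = (1 8 7 5 9 6 2 3)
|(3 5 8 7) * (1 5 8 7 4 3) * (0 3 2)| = 15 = |(0 3 8 4 2)(1 5 7)|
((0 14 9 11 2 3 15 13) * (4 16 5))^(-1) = ((0 14 9 11 2 3 15 13)(4 16 5))^(-1) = (0 13 15 3 2 11 9 14)(4 5 16)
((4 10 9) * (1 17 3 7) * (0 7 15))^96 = ((0 7 1 17 3 15)(4 10 9))^96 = (17)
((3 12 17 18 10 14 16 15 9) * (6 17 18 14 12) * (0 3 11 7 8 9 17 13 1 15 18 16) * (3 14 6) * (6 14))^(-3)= (0 15 6 17 13 14 1)(7 8 9 11)(10 12 16 18)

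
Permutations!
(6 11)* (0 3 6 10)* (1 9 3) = (0 1 9 3 6 11 10) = [1, 9, 2, 6, 4, 5, 11, 7, 8, 3, 0, 10]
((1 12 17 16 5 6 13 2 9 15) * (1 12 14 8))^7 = ((1 14 8)(2 9 15 12 17 16 5 6 13))^7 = (1 14 8)(2 6 16 12 9 13 5 17 15)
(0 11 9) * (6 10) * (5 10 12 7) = (0 11 9)(5 10 6 12 7) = [11, 1, 2, 3, 4, 10, 12, 5, 8, 0, 6, 9, 7]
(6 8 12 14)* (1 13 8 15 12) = [0, 13, 2, 3, 4, 5, 15, 7, 1, 9, 10, 11, 14, 8, 6, 12] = (1 13 8)(6 15 12 14)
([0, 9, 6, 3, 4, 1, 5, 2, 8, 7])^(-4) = (1 7 6)(2 5 9)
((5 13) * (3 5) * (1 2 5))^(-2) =(1 13 2 3 5)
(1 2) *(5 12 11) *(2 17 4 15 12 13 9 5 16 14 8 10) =(1 17 4 15 12 11 16 14 8 10 2)(5 13 9) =[0, 17, 1, 3, 15, 13, 6, 7, 10, 5, 2, 16, 11, 9, 8, 12, 14, 4]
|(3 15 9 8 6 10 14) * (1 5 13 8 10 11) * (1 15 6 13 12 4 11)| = 22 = |(1 5 12 4 11 15 9 10 14 3 6)(8 13)|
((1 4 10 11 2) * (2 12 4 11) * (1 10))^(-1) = (1 4 12 11)(2 10)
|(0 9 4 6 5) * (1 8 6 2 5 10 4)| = 9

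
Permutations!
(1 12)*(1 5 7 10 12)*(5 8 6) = (5 7 10 12 8 6) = [0, 1, 2, 3, 4, 7, 5, 10, 6, 9, 12, 11, 8]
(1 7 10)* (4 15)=(1 7 10)(4 15)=[0, 7, 2, 3, 15, 5, 6, 10, 8, 9, 1, 11, 12, 13, 14, 4]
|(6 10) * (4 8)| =2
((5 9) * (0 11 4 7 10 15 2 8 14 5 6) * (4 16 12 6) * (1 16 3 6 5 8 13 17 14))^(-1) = (0 6 3 11)(1 8 14 17 13 2 15 10 7 4 9 5 12 16)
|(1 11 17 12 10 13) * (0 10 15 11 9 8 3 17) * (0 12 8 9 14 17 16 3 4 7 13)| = 42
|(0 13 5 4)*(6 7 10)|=|(0 13 5 4)(6 7 10)|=12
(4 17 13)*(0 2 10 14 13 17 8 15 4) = (17)(0 2 10 14 13)(4 8 15) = [2, 1, 10, 3, 8, 5, 6, 7, 15, 9, 14, 11, 12, 0, 13, 4, 16, 17]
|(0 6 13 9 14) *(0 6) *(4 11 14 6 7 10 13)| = 8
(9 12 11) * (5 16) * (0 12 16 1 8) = [12, 8, 2, 3, 4, 1, 6, 7, 0, 16, 10, 9, 11, 13, 14, 15, 5] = (0 12 11 9 16 5 1 8)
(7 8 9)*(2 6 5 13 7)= (2 6 5 13 7 8 9)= [0, 1, 6, 3, 4, 13, 5, 8, 9, 2, 10, 11, 12, 7]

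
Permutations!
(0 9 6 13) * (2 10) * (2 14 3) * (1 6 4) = (0 9 4 1 6 13)(2 10 14 3) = [9, 6, 10, 2, 1, 5, 13, 7, 8, 4, 14, 11, 12, 0, 3]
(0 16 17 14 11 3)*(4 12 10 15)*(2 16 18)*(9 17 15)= (0 18 2 16 15 4 12 10 9 17 14 11 3)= [18, 1, 16, 0, 12, 5, 6, 7, 8, 17, 9, 3, 10, 13, 11, 4, 15, 14, 2]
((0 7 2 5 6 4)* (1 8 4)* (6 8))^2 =(0 2 8)(4 7 5)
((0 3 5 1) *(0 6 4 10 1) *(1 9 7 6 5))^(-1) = ((0 3 1 5)(4 10 9 7 6))^(-1) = (0 5 1 3)(4 6 7 9 10)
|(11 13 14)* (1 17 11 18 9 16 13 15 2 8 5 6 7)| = 45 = |(1 17 11 15 2 8 5 6 7)(9 16 13 14 18)|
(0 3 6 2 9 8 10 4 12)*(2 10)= [3, 1, 9, 6, 12, 5, 10, 7, 2, 8, 4, 11, 0]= (0 3 6 10 4 12)(2 9 8)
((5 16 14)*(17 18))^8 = ((5 16 14)(17 18))^8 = (18)(5 14 16)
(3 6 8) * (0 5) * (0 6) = (0 5 6 8 3) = [5, 1, 2, 0, 4, 6, 8, 7, 3]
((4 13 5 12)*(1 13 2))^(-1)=(1 2 4 12 5 13)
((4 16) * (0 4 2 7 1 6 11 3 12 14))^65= ((0 4 16 2 7 1 6 11 3 12 14))^65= (0 14 12 3 11 6 1 7 2 16 4)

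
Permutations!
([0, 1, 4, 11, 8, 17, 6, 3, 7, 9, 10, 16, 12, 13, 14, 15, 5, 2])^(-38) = (2 5 11 7 4 17 16 3 8)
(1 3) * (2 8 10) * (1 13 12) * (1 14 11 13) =(1 3)(2 8 10)(11 13 12 14) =[0, 3, 8, 1, 4, 5, 6, 7, 10, 9, 2, 13, 14, 12, 11]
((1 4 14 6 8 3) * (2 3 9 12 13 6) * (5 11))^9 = ((1 4 14 2 3)(5 11)(6 8 9 12 13))^9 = (1 3 2 14 4)(5 11)(6 13 12 9 8)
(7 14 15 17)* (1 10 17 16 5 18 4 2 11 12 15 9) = (1 10 17 7 14 9)(2 11 12 15 16 5 18 4) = [0, 10, 11, 3, 2, 18, 6, 14, 8, 1, 17, 12, 15, 13, 9, 16, 5, 7, 4]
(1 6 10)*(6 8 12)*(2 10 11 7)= (1 8 12 6 11 7 2 10)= [0, 8, 10, 3, 4, 5, 11, 2, 12, 9, 1, 7, 6]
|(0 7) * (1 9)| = 2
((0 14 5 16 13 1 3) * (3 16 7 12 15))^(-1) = ((0 14 5 7 12 15 3)(1 16 13))^(-1) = (0 3 15 12 7 5 14)(1 13 16)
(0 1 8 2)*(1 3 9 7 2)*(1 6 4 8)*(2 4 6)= [3, 1, 0, 9, 8, 5, 6, 4, 2, 7]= (0 3 9 7 4 8 2)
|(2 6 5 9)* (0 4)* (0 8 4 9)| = 10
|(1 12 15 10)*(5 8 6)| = |(1 12 15 10)(5 8 6)| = 12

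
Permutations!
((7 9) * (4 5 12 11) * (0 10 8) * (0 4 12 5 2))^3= ((0 10 8 4 2)(7 9)(11 12))^3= (0 4 10 2 8)(7 9)(11 12)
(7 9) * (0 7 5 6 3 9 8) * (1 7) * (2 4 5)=[1, 7, 4, 9, 5, 6, 3, 8, 0, 2]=(0 1 7 8)(2 4 5 6 3 9)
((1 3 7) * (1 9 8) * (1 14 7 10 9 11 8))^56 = ((1 3 10 9)(7 11 8 14))^56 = (14)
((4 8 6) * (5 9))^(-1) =(4 6 8)(5 9)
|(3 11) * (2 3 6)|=|(2 3 11 6)|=4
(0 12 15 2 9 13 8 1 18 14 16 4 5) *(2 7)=(0 12 15 7 2 9 13 8 1 18 14 16 4 5)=[12, 18, 9, 3, 5, 0, 6, 2, 1, 13, 10, 11, 15, 8, 16, 7, 4, 17, 14]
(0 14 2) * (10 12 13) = (0 14 2)(10 12 13) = [14, 1, 0, 3, 4, 5, 6, 7, 8, 9, 12, 11, 13, 10, 2]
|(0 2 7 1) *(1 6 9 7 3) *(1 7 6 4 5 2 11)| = 30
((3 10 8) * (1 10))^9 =((1 10 8 3))^9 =(1 10 8 3)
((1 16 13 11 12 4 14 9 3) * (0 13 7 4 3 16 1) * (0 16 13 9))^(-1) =(0 14 4 7 16 3 12 11 13 9)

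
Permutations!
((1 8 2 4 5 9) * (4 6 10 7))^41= (1 7 8 4 2 5 6 9 10)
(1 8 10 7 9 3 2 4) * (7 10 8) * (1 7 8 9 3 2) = [0, 8, 4, 1, 7, 5, 6, 3, 9, 2, 10] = (10)(1 8 9 2 4 7 3)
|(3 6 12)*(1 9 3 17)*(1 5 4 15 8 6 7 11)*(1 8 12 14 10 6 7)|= |(1 9 3)(4 15 12 17 5)(6 14 10)(7 11 8)|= 15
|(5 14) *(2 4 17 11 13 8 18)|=|(2 4 17 11 13 8 18)(5 14)|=14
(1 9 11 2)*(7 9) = (1 7 9 11 2) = [0, 7, 1, 3, 4, 5, 6, 9, 8, 11, 10, 2]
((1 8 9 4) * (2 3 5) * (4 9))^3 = (9)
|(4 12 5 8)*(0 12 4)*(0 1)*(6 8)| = |(0 12 5 6 8 1)| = 6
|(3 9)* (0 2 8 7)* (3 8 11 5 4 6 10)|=|(0 2 11 5 4 6 10 3 9 8 7)|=11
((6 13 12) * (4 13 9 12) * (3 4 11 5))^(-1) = ((3 4 13 11 5)(6 9 12))^(-1) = (3 5 11 13 4)(6 12 9)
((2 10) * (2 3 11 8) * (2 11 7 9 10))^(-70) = ((3 7 9 10)(8 11))^(-70) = (11)(3 9)(7 10)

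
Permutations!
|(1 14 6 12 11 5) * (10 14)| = |(1 10 14 6 12 11 5)| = 7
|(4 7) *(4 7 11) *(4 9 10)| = 4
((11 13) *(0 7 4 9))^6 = (13)(0 4)(7 9)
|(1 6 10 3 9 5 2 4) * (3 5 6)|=8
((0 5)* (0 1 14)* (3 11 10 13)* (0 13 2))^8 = ((0 5 1 14 13 3 11 10 2))^8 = (0 2 10 11 3 13 14 1 5)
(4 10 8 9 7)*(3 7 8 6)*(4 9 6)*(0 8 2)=(0 8 6 3 7 9 2)(4 10)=[8, 1, 0, 7, 10, 5, 3, 9, 6, 2, 4]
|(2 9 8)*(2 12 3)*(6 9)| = 6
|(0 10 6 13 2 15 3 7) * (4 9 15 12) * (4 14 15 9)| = 10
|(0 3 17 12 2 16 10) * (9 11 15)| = |(0 3 17 12 2 16 10)(9 11 15)| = 21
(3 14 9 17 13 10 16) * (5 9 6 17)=(3 14 6 17 13 10 16)(5 9)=[0, 1, 2, 14, 4, 9, 17, 7, 8, 5, 16, 11, 12, 10, 6, 15, 3, 13]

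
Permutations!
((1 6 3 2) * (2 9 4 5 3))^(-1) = (1 2 6)(3 5 4 9)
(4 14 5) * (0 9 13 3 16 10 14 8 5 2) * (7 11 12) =(0 9 13 3 16 10 14 2)(4 8 5)(7 11 12) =[9, 1, 0, 16, 8, 4, 6, 11, 5, 13, 14, 12, 7, 3, 2, 15, 10]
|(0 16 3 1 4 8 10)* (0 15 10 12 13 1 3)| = 10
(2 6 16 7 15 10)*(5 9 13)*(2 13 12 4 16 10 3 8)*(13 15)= (2 6 10 15 3 8)(4 16 7 13 5 9 12)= [0, 1, 6, 8, 16, 9, 10, 13, 2, 12, 15, 11, 4, 5, 14, 3, 7]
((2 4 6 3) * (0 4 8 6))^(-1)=(0 4)(2 3 6 8)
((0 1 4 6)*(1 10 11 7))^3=(0 7 6 11 4 10 1)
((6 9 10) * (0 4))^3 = (10)(0 4)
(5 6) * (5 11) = (5 6 11) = [0, 1, 2, 3, 4, 6, 11, 7, 8, 9, 10, 5]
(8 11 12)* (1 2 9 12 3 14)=(1 2 9 12 8 11 3 14)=[0, 2, 9, 14, 4, 5, 6, 7, 11, 12, 10, 3, 8, 13, 1]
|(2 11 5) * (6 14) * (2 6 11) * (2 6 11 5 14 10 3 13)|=15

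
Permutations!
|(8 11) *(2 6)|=|(2 6)(8 11)|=2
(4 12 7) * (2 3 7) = [0, 1, 3, 7, 12, 5, 6, 4, 8, 9, 10, 11, 2] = (2 3 7 4 12)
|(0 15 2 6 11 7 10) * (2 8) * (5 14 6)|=|(0 15 8 2 5 14 6 11 7 10)|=10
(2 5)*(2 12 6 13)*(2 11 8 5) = [0, 1, 2, 3, 4, 12, 13, 7, 5, 9, 10, 8, 6, 11] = (5 12 6 13 11 8)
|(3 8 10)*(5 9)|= |(3 8 10)(5 9)|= 6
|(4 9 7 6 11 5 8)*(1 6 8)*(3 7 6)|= 9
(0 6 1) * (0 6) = (1 6) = [0, 6, 2, 3, 4, 5, 1]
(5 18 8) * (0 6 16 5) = [6, 1, 2, 3, 4, 18, 16, 7, 0, 9, 10, 11, 12, 13, 14, 15, 5, 17, 8] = (0 6 16 5 18 8)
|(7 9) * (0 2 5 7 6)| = |(0 2 5 7 9 6)| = 6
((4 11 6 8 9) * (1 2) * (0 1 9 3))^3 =((0 1 2 9 4 11 6 8 3))^3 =(0 9 6)(1 4 8)(2 11 3)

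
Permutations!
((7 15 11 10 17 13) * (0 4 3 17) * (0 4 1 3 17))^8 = ((0 1 3)(4 17 13 7 15 11 10))^8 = (0 3 1)(4 17 13 7 15 11 10)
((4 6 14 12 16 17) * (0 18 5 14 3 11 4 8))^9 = ((0 18 5 14 12 16 17 8)(3 11 4 6))^9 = (0 18 5 14 12 16 17 8)(3 11 4 6)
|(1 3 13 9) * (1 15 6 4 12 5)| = 9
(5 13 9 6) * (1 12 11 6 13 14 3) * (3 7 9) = [0, 12, 2, 1, 4, 14, 5, 9, 8, 13, 10, 6, 11, 3, 7] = (1 12 11 6 5 14 7 9 13 3)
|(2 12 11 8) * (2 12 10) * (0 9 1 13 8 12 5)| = |(0 9 1 13 8 5)(2 10)(11 12)| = 6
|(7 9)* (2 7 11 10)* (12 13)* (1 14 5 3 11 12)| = |(1 14 5 3 11 10 2 7 9 12 13)| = 11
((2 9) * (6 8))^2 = (9)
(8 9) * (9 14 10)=(8 14 10 9)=[0, 1, 2, 3, 4, 5, 6, 7, 14, 8, 9, 11, 12, 13, 10]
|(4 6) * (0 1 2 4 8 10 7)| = |(0 1 2 4 6 8 10 7)| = 8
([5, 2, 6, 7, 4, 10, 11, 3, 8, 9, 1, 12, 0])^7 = (0 12 11 6 2 1 10 5)(3 7)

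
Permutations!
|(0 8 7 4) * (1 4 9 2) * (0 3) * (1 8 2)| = |(0 2 8 7 9 1 4 3)| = 8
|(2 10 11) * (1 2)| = |(1 2 10 11)| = 4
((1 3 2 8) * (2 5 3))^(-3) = ((1 2 8)(3 5))^(-3) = (8)(3 5)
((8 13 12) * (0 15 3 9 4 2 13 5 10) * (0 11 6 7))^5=((0 15 3 9 4 2 13 12 8 5 10 11 6 7))^5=(0 2 10 15 13 11 3 12 6 9 8 7 4 5)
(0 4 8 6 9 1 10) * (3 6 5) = (0 4 8 5 3 6 9 1 10) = [4, 10, 2, 6, 8, 3, 9, 7, 5, 1, 0]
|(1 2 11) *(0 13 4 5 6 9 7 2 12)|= |(0 13 4 5 6 9 7 2 11 1 12)|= 11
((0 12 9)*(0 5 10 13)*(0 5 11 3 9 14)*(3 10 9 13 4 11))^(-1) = ((0 12 14)(3 13 5 9)(4 11 10))^(-1) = (0 14 12)(3 9 5 13)(4 10 11)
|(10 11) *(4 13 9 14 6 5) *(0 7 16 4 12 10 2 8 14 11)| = 14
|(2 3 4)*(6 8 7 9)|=12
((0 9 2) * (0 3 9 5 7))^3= (9)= ((0 5 7)(2 3 9))^3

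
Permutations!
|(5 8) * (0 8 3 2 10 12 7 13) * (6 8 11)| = 11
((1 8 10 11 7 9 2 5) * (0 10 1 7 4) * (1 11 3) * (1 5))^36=((0 10 3 5 7 9 2 1 8 11 4))^36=(0 5 2 11 10 7 1 4 3 9 8)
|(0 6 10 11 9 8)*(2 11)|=7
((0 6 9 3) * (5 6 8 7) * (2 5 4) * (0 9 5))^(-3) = (0 7 2 8 4)(3 9)(5 6)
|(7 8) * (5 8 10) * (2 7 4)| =|(2 7 10 5 8 4)| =6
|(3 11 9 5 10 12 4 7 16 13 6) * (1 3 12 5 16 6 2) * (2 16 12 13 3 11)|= |(1 11 9 12 4 7 6 13 16 3 2)(5 10)|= 22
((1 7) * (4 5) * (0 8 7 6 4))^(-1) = (0 5 4 6 1 7 8)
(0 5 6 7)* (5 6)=(0 6 7)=[6, 1, 2, 3, 4, 5, 7, 0]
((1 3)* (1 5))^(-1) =(1 5 3)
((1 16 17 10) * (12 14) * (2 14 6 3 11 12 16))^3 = ((1 2 14 16 17 10)(3 11 12 6))^3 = (1 16)(2 17)(3 6 12 11)(10 14)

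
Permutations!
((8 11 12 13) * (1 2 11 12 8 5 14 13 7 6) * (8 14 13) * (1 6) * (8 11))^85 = ((1 2 8 12 7)(5 13)(11 14))^85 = (5 13)(11 14)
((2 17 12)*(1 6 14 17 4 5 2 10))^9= ((1 6 14 17 12 10)(2 4 5))^9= (1 17)(6 12)(10 14)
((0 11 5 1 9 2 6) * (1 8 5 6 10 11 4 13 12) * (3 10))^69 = (0 12 2 11 4 1 3 6 13 9 10)(5 8)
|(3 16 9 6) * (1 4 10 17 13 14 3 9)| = |(1 4 10 17 13 14 3 16)(6 9)| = 8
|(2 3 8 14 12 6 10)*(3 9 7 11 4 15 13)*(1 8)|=|(1 8 14 12 6 10 2 9 7 11 4 15 13 3)|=14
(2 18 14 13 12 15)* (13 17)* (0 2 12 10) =[2, 1, 18, 3, 4, 5, 6, 7, 8, 9, 0, 11, 15, 10, 17, 12, 16, 13, 14] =(0 2 18 14 17 13 10)(12 15)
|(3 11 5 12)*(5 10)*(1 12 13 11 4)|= 4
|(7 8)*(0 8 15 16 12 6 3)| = |(0 8 7 15 16 12 6 3)| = 8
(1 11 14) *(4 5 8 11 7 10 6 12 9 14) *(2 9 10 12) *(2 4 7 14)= (1 14)(2 9)(4 5 8 11 7 12 10 6)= [0, 14, 9, 3, 5, 8, 4, 12, 11, 2, 6, 7, 10, 13, 1]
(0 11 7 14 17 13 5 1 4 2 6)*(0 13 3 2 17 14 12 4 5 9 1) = [11, 5, 6, 2, 17, 0, 13, 12, 8, 1, 10, 7, 4, 9, 14, 15, 16, 3] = (0 11 7 12 4 17 3 2 6 13 9 1 5)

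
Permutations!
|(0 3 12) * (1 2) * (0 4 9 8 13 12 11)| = |(0 3 11)(1 2)(4 9 8 13 12)| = 30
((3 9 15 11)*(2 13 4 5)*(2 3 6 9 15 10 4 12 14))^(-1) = (2 14 12 13)(3 5 4 10 9 6 11 15)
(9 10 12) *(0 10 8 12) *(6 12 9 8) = (0 10)(6 12 8 9) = [10, 1, 2, 3, 4, 5, 12, 7, 9, 6, 0, 11, 8]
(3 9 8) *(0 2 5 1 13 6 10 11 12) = (0 2 5 1 13 6 10 11 12)(3 9 8) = [2, 13, 5, 9, 4, 1, 10, 7, 3, 8, 11, 12, 0, 6]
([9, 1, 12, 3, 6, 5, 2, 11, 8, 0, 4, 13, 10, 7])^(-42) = [0, 1, 4, 3, 12, 5, 10, 7, 8, 9, 2, 11, 6, 13]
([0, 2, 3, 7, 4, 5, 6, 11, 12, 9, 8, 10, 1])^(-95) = (1 2 3 7 11 10 8 12)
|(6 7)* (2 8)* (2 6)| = |(2 8 6 7)| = 4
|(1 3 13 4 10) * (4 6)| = |(1 3 13 6 4 10)| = 6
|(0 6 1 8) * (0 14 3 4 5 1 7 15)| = |(0 6 7 15)(1 8 14 3 4 5)| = 12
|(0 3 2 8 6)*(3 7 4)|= |(0 7 4 3 2 8 6)|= 7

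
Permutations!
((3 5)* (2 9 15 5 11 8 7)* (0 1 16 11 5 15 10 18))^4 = (0 8 10 16 2)(1 7 18 11 9)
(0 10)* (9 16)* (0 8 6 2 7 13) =(0 10 8 6 2 7 13)(9 16) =[10, 1, 7, 3, 4, 5, 2, 13, 6, 16, 8, 11, 12, 0, 14, 15, 9]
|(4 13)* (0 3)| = |(0 3)(4 13)| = 2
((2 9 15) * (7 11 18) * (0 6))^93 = ((0 6)(2 9 15)(7 11 18))^93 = (18)(0 6)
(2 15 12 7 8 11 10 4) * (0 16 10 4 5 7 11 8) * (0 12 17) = (0 16 10 5 7 12 11 4 2 15 17) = [16, 1, 15, 3, 2, 7, 6, 12, 8, 9, 5, 4, 11, 13, 14, 17, 10, 0]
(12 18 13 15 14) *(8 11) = (8 11)(12 18 13 15 14) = [0, 1, 2, 3, 4, 5, 6, 7, 11, 9, 10, 8, 18, 15, 12, 14, 16, 17, 13]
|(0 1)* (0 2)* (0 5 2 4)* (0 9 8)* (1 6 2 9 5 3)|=9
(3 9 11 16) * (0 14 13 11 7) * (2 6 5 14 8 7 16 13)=(0 8 7)(2 6 5 14)(3 9 16)(11 13)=[8, 1, 6, 9, 4, 14, 5, 0, 7, 16, 10, 13, 12, 11, 2, 15, 3]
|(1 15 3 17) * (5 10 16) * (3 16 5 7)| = |(1 15 16 7 3 17)(5 10)| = 6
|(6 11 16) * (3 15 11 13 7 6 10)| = |(3 15 11 16 10)(6 13 7)| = 15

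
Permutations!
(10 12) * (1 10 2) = [0, 10, 1, 3, 4, 5, 6, 7, 8, 9, 12, 11, 2] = (1 10 12 2)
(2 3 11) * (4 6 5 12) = (2 3 11)(4 6 5 12) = [0, 1, 3, 11, 6, 12, 5, 7, 8, 9, 10, 2, 4]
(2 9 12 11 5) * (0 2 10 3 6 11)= (0 2 9 12)(3 6 11 5 10)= [2, 1, 9, 6, 4, 10, 11, 7, 8, 12, 3, 5, 0]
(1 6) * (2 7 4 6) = (1 2 7 4 6) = [0, 2, 7, 3, 6, 5, 1, 4]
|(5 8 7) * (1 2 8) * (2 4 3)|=|(1 4 3 2 8 7 5)|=7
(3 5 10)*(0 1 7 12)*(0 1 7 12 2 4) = (0 7 2 4)(1 12)(3 5 10) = [7, 12, 4, 5, 0, 10, 6, 2, 8, 9, 3, 11, 1]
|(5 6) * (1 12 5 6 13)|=|(1 12 5 13)|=4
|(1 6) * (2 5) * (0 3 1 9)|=10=|(0 3 1 6 9)(2 5)|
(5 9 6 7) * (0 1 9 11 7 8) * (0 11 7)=(0 1 9 6 8 11)(5 7)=[1, 9, 2, 3, 4, 7, 8, 5, 11, 6, 10, 0]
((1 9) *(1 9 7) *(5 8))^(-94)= ((9)(1 7)(5 8))^(-94)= (9)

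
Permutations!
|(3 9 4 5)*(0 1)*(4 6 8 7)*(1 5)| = |(0 5 3 9 6 8 7 4 1)| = 9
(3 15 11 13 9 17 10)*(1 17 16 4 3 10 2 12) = (1 17 2 12)(3 15 11 13 9 16 4) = [0, 17, 12, 15, 3, 5, 6, 7, 8, 16, 10, 13, 1, 9, 14, 11, 4, 2]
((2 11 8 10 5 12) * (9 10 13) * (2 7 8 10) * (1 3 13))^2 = ((1 3 13 9 2 11 10 5 12 7 8))^2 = (1 13 2 10 12 8 3 9 11 5 7)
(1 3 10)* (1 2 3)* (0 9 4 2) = (0 9 4 2 3 10) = [9, 1, 3, 10, 2, 5, 6, 7, 8, 4, 0]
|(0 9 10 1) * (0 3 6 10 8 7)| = |(0 9 8 7)(1 3 6 10)| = 4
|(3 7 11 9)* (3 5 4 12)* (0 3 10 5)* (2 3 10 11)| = |(0 10 5 4 12 11 9)(2 3 7)| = 21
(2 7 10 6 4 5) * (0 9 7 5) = (0 9 7 10 6 4)(2 5) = [9, 1, 5, 3, 0, 2, 4, 10, 8, 7, 6]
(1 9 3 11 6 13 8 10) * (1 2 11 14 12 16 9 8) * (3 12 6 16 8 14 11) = [0, 14, 3, 11, 4, 5, 13, 7, 10, 12, 2, 16, 8, 1, 6, 15, 9] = (1 14 6 13)(2 3 11 16 9 12 8 10)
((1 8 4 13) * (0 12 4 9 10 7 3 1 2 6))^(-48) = (13)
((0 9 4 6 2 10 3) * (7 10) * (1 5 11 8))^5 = ((0 9 4 6 2 7 10 3)(1 5 11 8))^5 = (0 7 4 3 2 9 10 6)(1 5 11 8)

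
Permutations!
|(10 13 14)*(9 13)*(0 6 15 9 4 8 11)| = |(0 6 15 9 13 14 10 4 8 11)| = 10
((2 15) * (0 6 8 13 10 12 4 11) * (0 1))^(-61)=(0 8 10 4 1 6 13 12 11)(2 15)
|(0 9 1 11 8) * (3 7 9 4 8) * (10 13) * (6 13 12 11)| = |(0 4 8)(1 6 13 10 12 11 3 7 9)| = 9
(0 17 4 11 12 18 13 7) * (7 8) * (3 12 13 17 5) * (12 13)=(0 5 3 13 8 7)(4 11 12 18 17)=[5, 1, 2, 13, 11, 3, 6, 0, 7, 9, 10, 12, 18, 8, 14, 15, 16, 4, 17]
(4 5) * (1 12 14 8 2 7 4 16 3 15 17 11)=[0, 12, 7, 15, 5, 16, 6, 4, 2, 9, 10, 1, 14, 13, 8, 17, 3, 11]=(1 12 14 8 2 7 4 5 16 3 15 17 11)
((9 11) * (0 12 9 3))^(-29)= ((0 12 9 11 3))^(-29)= (0 12 9 11 3)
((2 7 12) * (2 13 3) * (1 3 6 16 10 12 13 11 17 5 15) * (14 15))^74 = ((1 3 2 7 13 6 16 10 12 11 17 5 14 15))^74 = (1 13 12 14 2 16 17)(3 6 11 15 7 10 5)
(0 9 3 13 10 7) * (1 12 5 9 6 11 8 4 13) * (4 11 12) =(0 6 12 5 9 3 1 4 13 10 7)(8 11) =[6, 4, 2, 1, 13, 9, 12, 0, 11, 3, 7, 8, 5, 10]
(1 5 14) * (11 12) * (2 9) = (1 5 14)(2 9)(11 12) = [0, 5, 9, 3, 4, 14, 6, 7, 8, 2, 10, 12, 11, 13, 1]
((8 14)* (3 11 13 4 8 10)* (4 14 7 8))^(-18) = ((3 11 13 14 10)(7 8))^(-18) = (3 13 10 11 14)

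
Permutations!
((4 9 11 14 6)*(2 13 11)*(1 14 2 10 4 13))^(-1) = (1 2 11 13 6 14)(4 10 9)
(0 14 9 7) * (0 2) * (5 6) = (0 14 9 7 2)(5 6) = [14, 1, 0, 3, 4, 6, 5, 2, 8, 7, 10, 11, 12, 13, 9]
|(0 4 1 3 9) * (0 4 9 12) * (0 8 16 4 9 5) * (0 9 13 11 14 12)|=12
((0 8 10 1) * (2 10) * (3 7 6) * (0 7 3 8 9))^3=(0 9)(1 8)(2 7)(6 10)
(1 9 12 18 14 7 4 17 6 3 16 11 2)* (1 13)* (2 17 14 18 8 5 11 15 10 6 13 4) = [0, 9, 4, 16, 14, 11, 3, 2, 5, 12, 6, 17, 8, 1, 7, 10, 15, 13, 18] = (18)(1 9 12 8 5 11 17 13)(2 4 14 7)(3 16 15 10 6)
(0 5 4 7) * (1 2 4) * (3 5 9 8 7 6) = (0 9 8 7)(1 2 4 6 3 5) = [9, 2, 4, 5, 6, 1, 3, 0, 7, 8]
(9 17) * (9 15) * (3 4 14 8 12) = (3 4 14 8 12)(9 17 15) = [0, 1, 2, 4, 14, 5, 6, 7, 12, 17, 10, 11, 3, 13, 8, 9, 16, 15]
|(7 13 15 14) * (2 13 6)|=|(2 13 15 14 7 6)|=6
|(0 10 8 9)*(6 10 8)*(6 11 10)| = |(0 8 9)(10 11)| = 6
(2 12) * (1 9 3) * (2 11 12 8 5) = (1 9 3)(2 8 5)(11 12) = [0, 9, 8, 1, 4, 2, 6, 7, 5, 3, 10, 12, 11]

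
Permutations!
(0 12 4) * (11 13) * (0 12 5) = (0 5)(4 12)(11 13) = [5, 1, 2, 3, 12, 0, 6, 7, 8, 9, 10, 13, 4, 11]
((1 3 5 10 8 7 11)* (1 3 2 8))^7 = (1 10 5 3 11 7 8 2)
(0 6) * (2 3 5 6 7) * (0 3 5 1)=[7, 0, 5, 1, 4, 6, 3, 2]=(0 7 2 5 6 3 1)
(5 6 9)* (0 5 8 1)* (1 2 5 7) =(0 7 1)(2 5 6 9 8) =[7, 0, 5, 3, 4, 6, 9, 1, 2, 8]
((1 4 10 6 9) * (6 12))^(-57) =(1 12)(4 6)(9 10)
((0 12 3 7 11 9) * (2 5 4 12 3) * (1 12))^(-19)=(0 3 7 11 9)(1 12 2 5 4)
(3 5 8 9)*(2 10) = (2 10)(3 5 8 9) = [0, 1, 10, 5, 4, 8, 6, 7, 9, 3, 2]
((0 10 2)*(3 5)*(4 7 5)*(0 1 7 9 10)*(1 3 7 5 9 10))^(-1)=(1 9 7 5)(2 10 4 3)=((1 5 7 9)(2 3 4 10))^(-1)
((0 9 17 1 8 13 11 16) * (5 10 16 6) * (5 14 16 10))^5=((0 9 17 1 8 13 11 6 14 16))^5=(0 13)(1 14)(6 17)(8 16)(9 11)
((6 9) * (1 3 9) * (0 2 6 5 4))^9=((0 2 6 1 3 9 5 4))^9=(0 2 6 1 3 9 5 4)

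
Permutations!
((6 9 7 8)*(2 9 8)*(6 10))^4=((2 9 7)(6 8 10))^4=(2 9 7)(6 8 10)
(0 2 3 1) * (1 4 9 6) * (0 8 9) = (0 2 3 4)(1 8 9 6) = [2, 8, 3, 4, 0, 5, 1, 7, 9, 6]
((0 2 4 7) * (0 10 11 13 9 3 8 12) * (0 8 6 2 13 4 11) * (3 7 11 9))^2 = ((0 13 3 6 2 9 7 10)(4 11)(8 12))^2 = (0 3 2 7)(6 9 10 13)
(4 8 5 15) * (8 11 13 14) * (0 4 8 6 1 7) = (0 4 11 13 14 6 1 7)(5 15 8) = [4, 7, 2, 3, 11, 15, 1, 0, 5, 9, 10, 13, 12, 14, 6, 8]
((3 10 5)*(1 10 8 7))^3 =((1 10 5 3 8 7))^3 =(1 3)(5 7)(8 10)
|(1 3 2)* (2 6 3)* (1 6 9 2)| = 4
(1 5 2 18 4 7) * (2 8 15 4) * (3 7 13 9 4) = (1 5 8 15 3 7)(2 18)(4 13 9) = [0, 5, 18, 7, 13, 8, 6, 1, 15, 4, 10, 11, 12, 9, 14, 3, 16, 17, 2]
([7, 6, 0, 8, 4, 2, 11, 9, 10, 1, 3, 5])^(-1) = [2, 9, 5, 10, 4, 11, 1, 0, 3, 7, 8, 6]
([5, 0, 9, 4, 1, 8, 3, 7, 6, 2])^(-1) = [1, 4, 9, 6, 3, 0, 8, 7, 5, 2]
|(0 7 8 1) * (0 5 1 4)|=4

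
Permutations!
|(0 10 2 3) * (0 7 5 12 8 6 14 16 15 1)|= 13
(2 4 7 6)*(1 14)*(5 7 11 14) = (1 5 7 6 2 4 11 14) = [0, 5, 4, 3, 11, 7, 2, 6, 8, 9, 10, 14, 12, 13, 1]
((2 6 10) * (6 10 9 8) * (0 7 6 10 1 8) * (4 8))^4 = ((0 7 6 9)(1 4 8 10 2))^4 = (1 2 10 8 4)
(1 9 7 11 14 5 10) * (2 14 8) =(1 9 7 11 8 2 14 5 10) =[0, 9, 14, 3, 4, 10, 6, 11, 2, 7, 1, 8, 12, 13, 5]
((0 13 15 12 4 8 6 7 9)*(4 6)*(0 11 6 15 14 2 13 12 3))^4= (15)(2 13 14)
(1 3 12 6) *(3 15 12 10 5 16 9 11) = (1 15 12 6)(3 10 5 16 9 11) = [0, 15, 2, 10, 4, 16, 1, 7, 8, 11, 5, 3, 6, 13, 14, 12, 9]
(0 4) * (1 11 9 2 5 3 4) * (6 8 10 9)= (0 1 11 6 8 10 9 2 5 3 4)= [1, 11, 5, 4, 0, 3, 8, 7, 10, 2, 9, 6]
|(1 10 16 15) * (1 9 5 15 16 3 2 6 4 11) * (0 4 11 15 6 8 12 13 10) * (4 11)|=|(16)(0 11 1)(2 8 12 13 10 3)(4 15 9 5 6)|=30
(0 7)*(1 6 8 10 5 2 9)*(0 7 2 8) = [2, 6, 9, 3, 4, 8, 0, 7, 10, 1, 5] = (0 2 9 1 6)(5 8 10)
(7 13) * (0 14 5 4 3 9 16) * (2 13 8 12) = (0 14 5 4 3 9 16)(2 13 7 8 12) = [14, 1, 13, 9, 3, 4, 6, 8, 12, 16, 10, 11, 2, 7, 5, 15, 0]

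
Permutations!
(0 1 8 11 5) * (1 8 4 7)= (0 8 11 5)(1 4 7)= [8, 4, 2, 3, 7, 0, 6, 1, 11, 9, 10, 5]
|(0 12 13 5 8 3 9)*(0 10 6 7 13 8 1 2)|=12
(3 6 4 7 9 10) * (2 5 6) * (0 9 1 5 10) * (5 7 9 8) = (0 8 5 6 4 9)(1 7)(2 10 3) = [8, 7, 10, 2, 9, 6, 4, 1, 5, 0, 3]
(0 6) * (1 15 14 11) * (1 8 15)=(0 6)(8 15 14 11)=[6, 1, 2, 3, 4, 5, 0, 7, 15, 9, 10, 8, 12, 13, 11, 14]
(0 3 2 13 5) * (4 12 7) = [3, 1, 13, 2, 12, 0, 6, 4, 8, 9, 10, 11, 7, 5] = (0 3 2 13 5)(4 12 7)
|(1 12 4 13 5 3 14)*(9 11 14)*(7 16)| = |(1 12 4 13 5 3 9 11 14)(7 16)| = 18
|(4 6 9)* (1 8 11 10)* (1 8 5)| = |(1 5)(4 6 9)(8 11 10)| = 6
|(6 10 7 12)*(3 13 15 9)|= |(3 13 15 9)(6 10 7 12)|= 4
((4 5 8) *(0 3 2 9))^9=((0 3 2 9)(4 5 8))^9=(0 3 2 9)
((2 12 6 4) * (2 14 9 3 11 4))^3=(3 14 11 9 4)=((2 12 6)(3 11 4 14 9))^3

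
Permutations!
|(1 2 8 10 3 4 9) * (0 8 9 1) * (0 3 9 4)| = 15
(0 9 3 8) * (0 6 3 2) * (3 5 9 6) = (0 6 5 9 2)(3 8) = [6, 1, 0, 8, 4, 9, 5, 7, 3, 2]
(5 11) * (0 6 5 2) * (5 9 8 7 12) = [6, 1, 0, 3, 4, 11, 9, 12, 7, 8, 10, 2, 5] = (0 6 9 8 7 12 5 11 2)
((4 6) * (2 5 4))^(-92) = ((2 5 4 6))^(-92) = (6)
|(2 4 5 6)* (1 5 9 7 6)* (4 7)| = 6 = |(1 5)(2 7 6)(4 9)|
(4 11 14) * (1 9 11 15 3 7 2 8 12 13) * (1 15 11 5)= [0, 9, 8, 7, 11, 1, 6, 2, 12, 5, 10, 14, 13, 15, 4, 3]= (1 9 5)(2 8 12 13 15 3 7)(4 11 14)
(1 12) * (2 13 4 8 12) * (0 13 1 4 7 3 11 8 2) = (0 13 7 3 11 8 12 4 2 1) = [13, 0, 1, 11, 2, 5, 6, 3, 12, 9, 10, 8, 4, 7]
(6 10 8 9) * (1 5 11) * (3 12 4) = (1 5 11)(3 12 4)(6 10 8 9) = [0, 5, 2, 12, 3, 11, 10, 7, 9, 6, 8, 1, 4]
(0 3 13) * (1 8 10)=(0 3 13)(1 8 10)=[3, 8, 2, 13, 4, 5, 6, 7, 10, 9, 1, 11, 12, 0]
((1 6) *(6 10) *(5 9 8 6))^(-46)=(1 5 8)(6 10 9)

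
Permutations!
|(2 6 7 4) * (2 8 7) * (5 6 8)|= 6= |(2 8 7 4 5 6)|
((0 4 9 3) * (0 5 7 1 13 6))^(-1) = (0 6 13 1 7 5 3 9 4)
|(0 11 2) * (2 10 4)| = 5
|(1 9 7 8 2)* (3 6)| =10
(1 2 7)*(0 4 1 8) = [4, 2, 7, 3, 1, 5, 6, 8, 0] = (0 4 1 2 7 8)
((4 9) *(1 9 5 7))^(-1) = (1 7 5 4 9)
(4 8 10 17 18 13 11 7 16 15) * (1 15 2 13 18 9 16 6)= (18)(1 15 4 8 10 17 9 16 2 13 11 7 6)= [0, 15, 13, 3, 8, 5, 1, 6, 10, 16, 17, 7, 12, 11, 14, 4, 2, 9, 18]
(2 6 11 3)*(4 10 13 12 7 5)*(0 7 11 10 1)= (0 7 5 4 1)(2 6 10 13 12 11 3)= [7, 0, 6, 2, 1, 4, 10, 5, 8, 9, 13, 3, 11, 12]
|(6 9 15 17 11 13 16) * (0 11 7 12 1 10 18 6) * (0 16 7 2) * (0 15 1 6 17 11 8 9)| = |(0 8 9 1 10 18 17 2 15 11 13 7 12 6)| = 14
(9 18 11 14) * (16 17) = (9 18 11 14)(16 17) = [0, 1, 2, 3, 4, 5, 6, 7, 8, 18, 10, 14, 12, 13, 9, 15, 17, 16, 11]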